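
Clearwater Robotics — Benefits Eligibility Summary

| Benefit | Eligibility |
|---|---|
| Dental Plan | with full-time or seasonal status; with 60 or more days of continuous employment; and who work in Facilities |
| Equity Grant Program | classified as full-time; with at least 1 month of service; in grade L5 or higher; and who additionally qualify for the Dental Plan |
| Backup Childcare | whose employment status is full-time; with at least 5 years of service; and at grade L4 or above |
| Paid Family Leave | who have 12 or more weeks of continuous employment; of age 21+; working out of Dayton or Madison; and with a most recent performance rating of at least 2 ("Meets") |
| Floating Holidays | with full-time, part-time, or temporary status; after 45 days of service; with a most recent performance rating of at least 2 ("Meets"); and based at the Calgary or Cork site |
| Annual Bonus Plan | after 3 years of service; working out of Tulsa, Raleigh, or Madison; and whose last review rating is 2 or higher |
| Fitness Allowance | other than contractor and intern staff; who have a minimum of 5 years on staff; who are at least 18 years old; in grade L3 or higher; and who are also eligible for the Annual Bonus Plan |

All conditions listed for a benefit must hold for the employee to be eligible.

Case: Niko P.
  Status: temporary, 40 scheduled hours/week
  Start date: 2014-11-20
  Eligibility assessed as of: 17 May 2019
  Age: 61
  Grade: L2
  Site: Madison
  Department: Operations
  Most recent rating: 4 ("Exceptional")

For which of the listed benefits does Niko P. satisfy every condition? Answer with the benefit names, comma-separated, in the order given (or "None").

Service from 2014-11-20 to 17 May 2019: 1639 days.
Dental Plan — status temporary ✗ (requires full-time or seasonal) → not eligible.
Equity Grant Program — status temporary ✗ (requires full-time) → not eligible.
Backup Childcare — status temporary ✗ (requires full-time) → not eligible.
Paid Family Leave — service 1639 days ≥ 12 weeks (≈84 days) ✓; age 61 ≥ 21 ✓; site Madison ✓; rating 4 ≥ 2 ✓ → eligible.
Floating Holidays — status temporary ✓; service 1639 days ≥ 45 days ✓; rating 4 ≥ 2 ✓; site Madison ✗ (not Calgary or Cork) → not eligible.
Annual Bonus Plan — service 1639 days ≥ 3 years (≈1095 days) ✓; site Madison ✓; rating 4 ≥ 2 ✓ → eligible.
Fitness Allowance — status temporary ✓ (not excluded); service 1639 days < 5 years (≈1825 days) ✗ → not eligible.

Paid Family Leave, Annual Bonus Plan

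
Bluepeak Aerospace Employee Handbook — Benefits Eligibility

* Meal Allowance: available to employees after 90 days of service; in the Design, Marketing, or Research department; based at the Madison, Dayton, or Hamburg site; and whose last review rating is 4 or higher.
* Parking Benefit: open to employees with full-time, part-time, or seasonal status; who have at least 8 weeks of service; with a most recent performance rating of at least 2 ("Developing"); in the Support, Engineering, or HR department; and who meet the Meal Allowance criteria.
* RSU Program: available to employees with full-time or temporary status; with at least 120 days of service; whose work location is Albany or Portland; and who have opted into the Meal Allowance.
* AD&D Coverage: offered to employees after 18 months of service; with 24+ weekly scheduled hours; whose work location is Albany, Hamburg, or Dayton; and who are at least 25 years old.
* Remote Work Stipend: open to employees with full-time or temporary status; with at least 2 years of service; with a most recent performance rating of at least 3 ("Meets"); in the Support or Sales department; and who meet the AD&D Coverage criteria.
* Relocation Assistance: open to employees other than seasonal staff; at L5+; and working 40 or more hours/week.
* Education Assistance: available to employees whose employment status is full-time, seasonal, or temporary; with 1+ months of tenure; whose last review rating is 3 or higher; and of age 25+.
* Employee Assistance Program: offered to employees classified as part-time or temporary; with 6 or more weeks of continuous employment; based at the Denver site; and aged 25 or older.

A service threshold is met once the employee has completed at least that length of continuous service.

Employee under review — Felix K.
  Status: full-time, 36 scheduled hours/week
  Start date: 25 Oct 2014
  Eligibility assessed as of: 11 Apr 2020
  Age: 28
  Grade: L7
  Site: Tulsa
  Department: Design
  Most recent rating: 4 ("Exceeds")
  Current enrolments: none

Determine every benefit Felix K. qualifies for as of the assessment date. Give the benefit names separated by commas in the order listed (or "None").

Education Assistance

Service from 25 Oct 2014 to 11 Apr 2020: 1995 days.
Meal Allowance — service 1995 days ≥ 90 days ✓; dept Design ✓; site Tulsa ✗ (not Madison, Dayton, or Hamburg) → not eligible.
Parking Benefit — status full-time ✓; service 1995 days ≥ 8 weeks (≈56 days) ✓; rating 4 ≥ 2 ✓; dept Design ✗ → not eligible.
RSU Program — status full-time ✓; service 1995 days ≥ 120 days ✓; site Tulsa ✗ (not Albany or Portland) → not eligible.
AD&D Coverage — service 1995 days ≥ 18 months (≈540 days) ✓; 36 hrs/wk ≥ 24 ✓; site Tulsa ✗ (not Albany, Hamburg, or Dayton) → not eligible.
Remote Work Stipend — status full-time ✓; service 1995 days ≥ 2 years (≈730 days) ✓; rating 4 ≥ 3 ✓; dept Design ✗ → not eligible.
Relocation Assistance — status full-time ✓ (not excluded); grade L7 ≥ L5 ✓; 36 hrs/wk < 40 ✗ → not eligible.
Education Assistance — status full-time ✓; service 1995 days ≥ 1 month (≈30 days) ✓; rating 4 ≥ 3 ✓; age 28 ≥ 25 ✓ → eligible.
Employee Assistance Program — status full-time ✗ (requires part-time or temporary) → not eligible.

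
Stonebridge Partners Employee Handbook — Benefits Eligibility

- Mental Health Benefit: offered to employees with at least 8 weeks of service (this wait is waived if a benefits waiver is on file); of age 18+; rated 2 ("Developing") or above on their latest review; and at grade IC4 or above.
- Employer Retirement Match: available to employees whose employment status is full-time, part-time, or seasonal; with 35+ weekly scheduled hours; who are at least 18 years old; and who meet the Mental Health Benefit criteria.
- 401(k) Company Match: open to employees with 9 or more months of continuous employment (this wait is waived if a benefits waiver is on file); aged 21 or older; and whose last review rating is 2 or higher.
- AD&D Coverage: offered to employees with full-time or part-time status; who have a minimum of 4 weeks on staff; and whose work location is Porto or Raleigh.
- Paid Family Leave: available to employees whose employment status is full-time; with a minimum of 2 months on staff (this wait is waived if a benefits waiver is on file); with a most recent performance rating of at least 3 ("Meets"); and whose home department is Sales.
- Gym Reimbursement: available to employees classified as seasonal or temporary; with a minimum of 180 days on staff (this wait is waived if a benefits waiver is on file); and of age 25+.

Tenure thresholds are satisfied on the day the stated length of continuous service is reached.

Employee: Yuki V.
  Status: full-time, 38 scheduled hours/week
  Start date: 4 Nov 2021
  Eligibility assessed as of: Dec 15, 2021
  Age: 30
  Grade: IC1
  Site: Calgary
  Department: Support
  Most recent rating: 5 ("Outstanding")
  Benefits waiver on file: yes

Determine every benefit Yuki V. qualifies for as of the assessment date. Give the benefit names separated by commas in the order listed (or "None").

401(k) Company Match

Service from 4 Nov 2021 to Dec 15, 2021: 41 days.
Mental Health Benefit — benefits waiver on file ✓; age 30 ≥ 18 ✓; rating 5 ≥ 2 ✓; grade IC1 < IC4 ✗ → not eligible.
Employer Retirement Match — status full-time ✓; 38 hrs/wk ≥ 35 ✓; age 30 ≥ 18 ✓; not eligible for Mental Health Benefit ✗ → not eligible.
401(k) Company Match — benefits waiver on file ✓; age 30 ≥ 21 ✓; rating 5 ≥ 2 ✓ → eligible.
AD&D Coverage — status full-time ✓; service 41 days ≥ 4 weeks (≈28 days) ✓; site Calgary ✗ (not Porto or Raleigh) → not eligible.
Paid Family Leave — status full-time ✓; benefits waiver on file ✓; rating 5 ≥ 3 ✓; dept Support ✗ → not eligible.
Gym Reimbursement — status full-time ✗ (requires seasonal or temporary) → not eligible.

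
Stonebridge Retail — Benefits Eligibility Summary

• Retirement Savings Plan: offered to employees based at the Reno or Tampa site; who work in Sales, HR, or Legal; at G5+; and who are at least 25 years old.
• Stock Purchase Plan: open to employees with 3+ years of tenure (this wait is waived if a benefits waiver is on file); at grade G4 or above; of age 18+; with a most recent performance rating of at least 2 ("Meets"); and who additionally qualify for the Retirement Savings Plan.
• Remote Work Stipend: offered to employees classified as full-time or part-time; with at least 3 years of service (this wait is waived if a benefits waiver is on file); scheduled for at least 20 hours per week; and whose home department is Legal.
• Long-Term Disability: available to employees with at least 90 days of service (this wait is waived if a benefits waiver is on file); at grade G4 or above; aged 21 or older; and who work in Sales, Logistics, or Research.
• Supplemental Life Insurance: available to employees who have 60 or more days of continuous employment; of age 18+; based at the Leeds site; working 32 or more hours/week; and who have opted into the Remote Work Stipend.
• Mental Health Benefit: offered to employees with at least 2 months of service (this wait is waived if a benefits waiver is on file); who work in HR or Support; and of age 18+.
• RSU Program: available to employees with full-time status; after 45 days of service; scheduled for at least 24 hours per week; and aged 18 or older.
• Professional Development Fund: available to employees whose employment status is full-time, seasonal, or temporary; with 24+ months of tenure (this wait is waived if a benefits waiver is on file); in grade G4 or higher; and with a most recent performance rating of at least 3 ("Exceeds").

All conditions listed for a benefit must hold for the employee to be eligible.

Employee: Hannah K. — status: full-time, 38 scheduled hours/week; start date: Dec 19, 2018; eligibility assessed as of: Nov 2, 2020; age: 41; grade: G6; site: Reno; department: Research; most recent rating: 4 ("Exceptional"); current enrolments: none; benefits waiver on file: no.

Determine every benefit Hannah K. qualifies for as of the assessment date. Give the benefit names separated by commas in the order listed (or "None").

Long-Term Disability, RSU Program

Service from Dec 19, 2018 to Nov 2, 2020: 684 days.
Retirement Savings Plan — site Reno ✓; dept Research ✗ → not eligible.
Stock Purchase Plan — no waiver, service 684 days < 3 years (≈1095 days) ✗ → not eligible.
Remote Work Stipend — status full-time ✓; no waiver, service 684 days < 3 years (≈1095 days) ✗ → not eligible.
Long-Term Disability — no waiver, service 684 days ≥ 90 days ✓; grade G6 ≥ G4 ✓; age 41 ≥ 21 ✓; dept Research ✓ → eligible.
Supplemental Life Insurance — service 684 days ≥ 60 days ✓; age 41 ≥ 18 ✓; site Reno ✗ (not Leeds) → not eligible.
Mental Health Benefit — no waiver, service 684 days ≥ 2 months (≈60 days) ✓; dept Research ✗ → not eligible.
RSU Program — status full-time ✓; service 684 days ≥ 45 days ✓; 38 hrs/wk ≥ 24 ✓; age 41 ≥ 18 ✓ → eligible.
Professional Development Fund — status full-time ✓; no waiver, service 684 days < 24 months (≈720 days) ✗ → not eligible.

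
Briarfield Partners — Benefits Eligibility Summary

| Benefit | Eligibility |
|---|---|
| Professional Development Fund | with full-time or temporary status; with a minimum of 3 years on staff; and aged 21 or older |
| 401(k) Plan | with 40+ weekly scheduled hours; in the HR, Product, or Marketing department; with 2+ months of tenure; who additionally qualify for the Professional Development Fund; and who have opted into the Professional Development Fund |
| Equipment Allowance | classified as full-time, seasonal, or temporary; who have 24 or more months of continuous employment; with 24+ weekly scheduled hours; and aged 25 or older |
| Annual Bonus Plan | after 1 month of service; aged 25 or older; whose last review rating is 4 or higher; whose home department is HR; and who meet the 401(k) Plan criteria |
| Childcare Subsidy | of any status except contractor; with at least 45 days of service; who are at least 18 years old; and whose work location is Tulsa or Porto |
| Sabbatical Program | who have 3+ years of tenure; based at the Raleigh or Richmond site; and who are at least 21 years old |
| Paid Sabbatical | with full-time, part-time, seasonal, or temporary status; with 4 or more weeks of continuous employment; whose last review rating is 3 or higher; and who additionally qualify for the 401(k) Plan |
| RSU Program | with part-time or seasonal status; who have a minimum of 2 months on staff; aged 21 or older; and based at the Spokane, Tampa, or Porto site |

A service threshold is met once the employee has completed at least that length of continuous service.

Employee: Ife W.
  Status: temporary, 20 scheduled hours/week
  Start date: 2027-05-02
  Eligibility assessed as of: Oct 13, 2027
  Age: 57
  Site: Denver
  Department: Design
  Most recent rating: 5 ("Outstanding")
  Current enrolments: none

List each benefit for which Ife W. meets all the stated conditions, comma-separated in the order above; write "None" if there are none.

None

Service from 2027-05-02 to Oct 13, 2027: 164 days.
Professional Development Fund — status temporary ✓; service 164 days < 3 years (≈1095 days) ✗ → not eligible.
401(k) Plan — 20 hrs/wk < 40 ✗ → not eligible.
Equipment Allowance — status temporary ✓; service 164 days < 24 months (≈720 days) ✗ → not eligible.
Annual Bonus Plan — service 164 days ≥ 1 month (≈30 days) ✓; age 57 ≥ 25 ✓; rating 5 ≥ 4 ✓; dept Design ✗ → not eligible.
Childcare Subsidy — status temporary ✓ (not excluded); service 164 days ≥ 45 days ✓; age 57 ≥ 18 ✓; site Denver ✗ (not Tulsa or Porto) → not eligible.
Sabbatical Program — service 164 days < 3 years (≈1095 days) ✗ → not eligible.
Paid Sabbatical — status temporary ✓; service 164 days ≥ 4 weeks (≈28 days) ✓; rating 5 ≥ 3 ✓; not eligible for 401(k) Plan ✗ → not eligible.
RSU Program — status temporary ✗ (requires part-time or seasonal) → not eligible.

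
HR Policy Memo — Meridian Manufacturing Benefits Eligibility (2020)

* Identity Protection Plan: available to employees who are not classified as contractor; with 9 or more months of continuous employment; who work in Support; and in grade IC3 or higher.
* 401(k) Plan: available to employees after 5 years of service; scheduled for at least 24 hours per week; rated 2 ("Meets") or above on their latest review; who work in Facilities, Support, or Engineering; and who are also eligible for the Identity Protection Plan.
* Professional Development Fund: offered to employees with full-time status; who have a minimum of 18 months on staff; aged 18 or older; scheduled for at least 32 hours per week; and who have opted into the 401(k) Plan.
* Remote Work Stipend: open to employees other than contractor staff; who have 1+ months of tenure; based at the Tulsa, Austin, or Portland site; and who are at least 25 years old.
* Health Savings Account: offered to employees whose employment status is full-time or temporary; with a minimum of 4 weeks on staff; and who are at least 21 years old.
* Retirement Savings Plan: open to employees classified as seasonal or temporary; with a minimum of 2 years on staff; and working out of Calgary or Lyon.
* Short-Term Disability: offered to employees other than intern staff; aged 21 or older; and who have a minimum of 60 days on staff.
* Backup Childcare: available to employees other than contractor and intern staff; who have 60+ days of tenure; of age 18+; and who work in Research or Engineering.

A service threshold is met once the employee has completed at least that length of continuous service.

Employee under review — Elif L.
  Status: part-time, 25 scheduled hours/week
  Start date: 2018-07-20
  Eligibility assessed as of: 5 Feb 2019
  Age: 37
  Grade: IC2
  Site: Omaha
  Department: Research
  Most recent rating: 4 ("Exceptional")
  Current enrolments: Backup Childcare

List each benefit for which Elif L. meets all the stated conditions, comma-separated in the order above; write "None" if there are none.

Service from 2018-07-20 to 5 Feb 2019: 200 days.
Identity Protection Plan — status part-time ✓ (not excluded); service 200 days < 9 months (≈270 days) ✗ → not eligible.
401(k) Plan — service 200 days < 5 years (≈1825 days) ✗ → not eligible.
Professional Development Fund — status part-time ✗ (requires full-time) → not eligible.
Remote Work Stipend — status part-time ✓ (not excluded); service 200 days ≥ 1 month (≈30 days) ✓; site Omaha ✗ (not Tulsa, Austin, or Portland) → not eligible.
Health Savings Account — status part-time ✗ (requires full-time or temporary) → not eligible.
Retirement Savings Plan — status part-time ✗ (requires seasonal or temporary) → not eligible.
Short-Term Disability — status part-time ✓ (not excluded); age 37 ≥ 21 ✓; service 200 days ≥ 60 days ✓ → eligible.
Backup Childcare — status part-time ✓ (not excluded); service 200 days ≥ 60 days ✓; age 37 ≥ 18 ✓; dept Research ✓ → eligible.

Short-Term Disability, Backup Childcare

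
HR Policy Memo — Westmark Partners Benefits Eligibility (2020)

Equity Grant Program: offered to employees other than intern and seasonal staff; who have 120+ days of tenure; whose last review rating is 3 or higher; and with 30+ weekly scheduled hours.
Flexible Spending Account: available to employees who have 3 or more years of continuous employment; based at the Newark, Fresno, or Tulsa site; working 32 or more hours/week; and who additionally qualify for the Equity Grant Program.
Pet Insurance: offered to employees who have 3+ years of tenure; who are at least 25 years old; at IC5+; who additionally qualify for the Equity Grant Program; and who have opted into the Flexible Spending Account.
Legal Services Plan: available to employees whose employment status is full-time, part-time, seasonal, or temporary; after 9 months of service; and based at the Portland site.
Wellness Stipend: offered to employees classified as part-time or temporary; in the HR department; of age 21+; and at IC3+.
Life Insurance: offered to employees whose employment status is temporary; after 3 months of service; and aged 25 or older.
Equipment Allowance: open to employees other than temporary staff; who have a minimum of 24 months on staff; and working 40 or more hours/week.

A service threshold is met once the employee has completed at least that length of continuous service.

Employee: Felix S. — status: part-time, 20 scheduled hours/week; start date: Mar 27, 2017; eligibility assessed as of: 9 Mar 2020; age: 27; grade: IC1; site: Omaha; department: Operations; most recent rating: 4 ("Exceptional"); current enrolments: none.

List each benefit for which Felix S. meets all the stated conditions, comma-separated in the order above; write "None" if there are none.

Service from Mar 27, 2017 to 9 Mar 2020: 1078 days.
Equity Grant Program — status part-time ✓ (not excluded); service 1078 days ≥ 120 days ✓; rating 4 ≥ 3 ✓; 20 hrs/wk < 30 ✗ → not eligible.
Flexible Spending Account — service 1078 days < 3 years (≈1095 days) ✗ → not eligible.
Pet Insurance — service 1078 days < 3 years (≈1095 days) ✗ → not eligible.
Legal Services Plan — status part-time ✓; service 1078 days ≥ 9 months (≈270 days) ✓; site Omaha ✗ (not Portland) → not eligible.
Wellness Stipend — status part-time ✓; dept Operations ✗ → not eligible.
Life Insurance — status part-time ✗ (requires temporary) → not eligible.
Equipment Allowance — status part-time ✓ (not excluded); service 1078 days ≥ 24 months (≈720 days) ✓; 20 hrs/wk < 40 ✗ → not eligible.

None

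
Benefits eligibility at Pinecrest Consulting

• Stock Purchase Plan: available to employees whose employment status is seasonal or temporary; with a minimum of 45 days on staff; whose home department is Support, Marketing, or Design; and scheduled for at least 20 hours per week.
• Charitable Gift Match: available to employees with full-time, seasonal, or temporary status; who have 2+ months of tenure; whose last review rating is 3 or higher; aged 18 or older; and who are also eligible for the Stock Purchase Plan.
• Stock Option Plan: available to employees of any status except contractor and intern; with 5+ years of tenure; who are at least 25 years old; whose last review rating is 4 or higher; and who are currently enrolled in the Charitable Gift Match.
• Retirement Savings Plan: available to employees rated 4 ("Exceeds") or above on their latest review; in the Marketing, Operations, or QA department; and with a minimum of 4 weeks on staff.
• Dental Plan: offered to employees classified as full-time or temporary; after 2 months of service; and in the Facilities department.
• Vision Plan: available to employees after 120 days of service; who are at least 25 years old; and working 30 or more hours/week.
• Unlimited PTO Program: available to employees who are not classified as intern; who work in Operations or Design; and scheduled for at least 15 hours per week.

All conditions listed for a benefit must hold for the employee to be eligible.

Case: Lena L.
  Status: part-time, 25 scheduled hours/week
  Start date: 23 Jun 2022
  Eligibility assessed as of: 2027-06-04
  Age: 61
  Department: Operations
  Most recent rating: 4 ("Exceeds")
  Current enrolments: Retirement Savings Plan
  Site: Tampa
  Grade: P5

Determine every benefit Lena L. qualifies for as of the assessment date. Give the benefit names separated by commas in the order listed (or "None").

Retirement Savings Plan, Unlimited PTO Program

Service from 23 Jun 2022 to 2027-06-04: 1807 days.
Stock Purchase Plan — status part-time ✗ (requires seasonal or temporary) → not eligible.
Charitable Gift Match — status part-time ✗ (requires full-time, seasonal, or temporary) → not eligible.
Stock Option Plan — status part-time ✓ (not excluded); service 1807 days < 5 years (≈1825 days) ✗ → not eligible.
Retirement Savings Plan — rating 4 ≥ 4 ✓; dept Operations ✓; service 1807 days ≥ 4 weeks (≈28 days) ✓ → eligible.
Dental Plan — status part-time ✗ (requires full-time or temporary) → not eligible.
Vision Plan — service 1807 days ≥ 120 days ✓; age 61 ≥ 25 ✓; 25 hrs/wk < 30 ✗ → not eligible.
Unlimited PTO Program — status part-time ✓ (not excluded); dept Operations ✓; 25 hrs/wk ≥ 15 ✓ → eligible.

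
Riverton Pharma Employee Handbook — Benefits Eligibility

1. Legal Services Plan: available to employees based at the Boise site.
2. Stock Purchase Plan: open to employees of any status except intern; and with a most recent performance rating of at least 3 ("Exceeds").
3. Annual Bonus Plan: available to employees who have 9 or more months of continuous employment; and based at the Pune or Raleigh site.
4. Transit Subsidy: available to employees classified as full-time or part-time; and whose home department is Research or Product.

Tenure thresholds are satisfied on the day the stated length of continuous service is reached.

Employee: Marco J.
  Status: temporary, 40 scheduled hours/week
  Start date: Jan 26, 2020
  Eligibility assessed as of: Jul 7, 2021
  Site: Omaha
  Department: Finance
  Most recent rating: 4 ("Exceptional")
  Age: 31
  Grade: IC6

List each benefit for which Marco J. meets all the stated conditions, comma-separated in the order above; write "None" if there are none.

Stock Purchase Plan

Service from Jan 26, 2020 to Jul 7, 2021: 528 days.
Legal Services Plan — site Omaha ✗ (not Boise) → not eligible.
Stock Purchase Plan — status temporary ✓ (not excluded); rating 4 ≥ 3 ✓ → eligible.
Annual Bonus Plan — service 528 days ≥ 9 months (≈270 days) ✓; site Omaha ✗ (not Pune or Raleigh) → not eligible.
Transit Subsidy — status temporary ✗ (requires full-time or part-time) → not eligible.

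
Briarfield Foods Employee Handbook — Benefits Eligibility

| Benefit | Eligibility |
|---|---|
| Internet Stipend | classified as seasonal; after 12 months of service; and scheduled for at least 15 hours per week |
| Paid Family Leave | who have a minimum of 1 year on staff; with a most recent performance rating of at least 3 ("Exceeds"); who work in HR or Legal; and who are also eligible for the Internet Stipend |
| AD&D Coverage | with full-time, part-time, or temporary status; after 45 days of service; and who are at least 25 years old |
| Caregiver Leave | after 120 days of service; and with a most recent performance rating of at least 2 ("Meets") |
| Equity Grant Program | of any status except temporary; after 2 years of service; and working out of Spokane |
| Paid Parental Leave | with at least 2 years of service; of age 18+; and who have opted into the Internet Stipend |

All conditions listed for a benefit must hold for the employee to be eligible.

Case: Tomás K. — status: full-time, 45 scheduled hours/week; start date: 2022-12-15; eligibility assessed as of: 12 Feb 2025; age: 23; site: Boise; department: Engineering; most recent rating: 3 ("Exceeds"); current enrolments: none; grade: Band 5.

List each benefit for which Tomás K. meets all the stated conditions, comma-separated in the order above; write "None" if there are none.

Service from 2022-12-15 to 12 Feb 2025: 790 days.
Internet Stipend — status full-time ✗ (requires seasonal) → not eligible.
Paid Family Leave — service 790 days ≥ 1 year (≈365 days) ✓; rating 3 ≥ 3 ✓; dept Engineering ✗ → not eligible.
AD&D Coverage — status full-time ✓; service 790 days ≥ 45 days ✓; age 23 < 25 ✗ → not eligible.
Caregiver Leave — service 790 days ≥ 120 days ✓; rating 3 ≥ 2 ✓ → eligible.
Equity Grant Program — status full-time ✓ (not excluded); service 790 days ≥ 2 years (≈730 days) ✓; site Boise ✗ (not Spokane) → not eligible.
Paid Parental Leave — service 790 days ≥ 2 years (≈730 days) ✓; age 23 ≥ 18 ✓; not enrolled in Internet Stipend ✗ → not eligible.

Caregiver Leave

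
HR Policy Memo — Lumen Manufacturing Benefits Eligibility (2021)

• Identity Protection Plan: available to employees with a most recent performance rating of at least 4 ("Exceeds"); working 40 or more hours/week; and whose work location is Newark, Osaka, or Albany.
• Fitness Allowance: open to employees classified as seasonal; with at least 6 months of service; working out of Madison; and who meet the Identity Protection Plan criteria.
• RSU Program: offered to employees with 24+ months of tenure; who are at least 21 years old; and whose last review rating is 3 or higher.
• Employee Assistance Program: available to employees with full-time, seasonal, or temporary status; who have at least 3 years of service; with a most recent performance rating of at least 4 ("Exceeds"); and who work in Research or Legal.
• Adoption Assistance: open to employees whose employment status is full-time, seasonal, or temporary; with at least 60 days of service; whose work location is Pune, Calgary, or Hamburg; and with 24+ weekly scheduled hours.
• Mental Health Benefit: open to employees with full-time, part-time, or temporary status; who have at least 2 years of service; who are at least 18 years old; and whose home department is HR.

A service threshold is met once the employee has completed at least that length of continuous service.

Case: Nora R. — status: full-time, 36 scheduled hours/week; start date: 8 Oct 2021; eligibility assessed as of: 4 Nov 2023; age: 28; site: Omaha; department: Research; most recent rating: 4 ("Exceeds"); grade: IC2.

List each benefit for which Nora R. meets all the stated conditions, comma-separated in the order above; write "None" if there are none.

Service from 8 Oct 2021 to 4 Nov 2023: 757 days.
Identity Protection Plan — rating 4 ≥ 4 ✓; 36 hrs/wk < 40 ✗ → not eligible.
Fitness Allowance — status full-time ✗ (requires seasonal) → not eligible.
RSU Program — service 757 days ≥ 24 months (≈720 days) ✓; age 28 ≥ 21 ✓; rating 4 ≥ 3 ✓ → eligible.
Employee Assistance Program — status full-time ✓; service 757 days < 3 years (≈1095 days) ✗ → not eligible.
Adoption Assistance — status full-time ✓; service 757 days ≥ 60 days ✓; site Omaha ✗ (not Pune, Calgary, or Hamburg) → not eligible.
Mental Health Benefit — status full-time ✓; service 757 days ≥ 2 years (≈730 days) ✓; age 28 ≥ 18 ✓; dept Research ✗ → not eligible.

RSU Program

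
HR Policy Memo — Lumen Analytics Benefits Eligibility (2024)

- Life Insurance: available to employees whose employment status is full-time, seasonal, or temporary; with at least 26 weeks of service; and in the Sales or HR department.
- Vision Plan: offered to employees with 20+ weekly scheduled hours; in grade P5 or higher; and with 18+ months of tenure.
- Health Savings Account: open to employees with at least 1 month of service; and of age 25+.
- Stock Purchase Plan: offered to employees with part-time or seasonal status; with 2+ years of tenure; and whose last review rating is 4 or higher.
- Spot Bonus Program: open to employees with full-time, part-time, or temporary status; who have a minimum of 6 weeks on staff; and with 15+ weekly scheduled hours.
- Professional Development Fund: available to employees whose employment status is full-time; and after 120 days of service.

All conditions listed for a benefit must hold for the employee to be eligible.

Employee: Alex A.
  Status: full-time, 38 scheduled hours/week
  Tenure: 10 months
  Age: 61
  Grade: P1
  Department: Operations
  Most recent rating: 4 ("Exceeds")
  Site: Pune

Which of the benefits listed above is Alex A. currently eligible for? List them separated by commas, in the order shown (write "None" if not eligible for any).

Life Insurance — status full-time ✓; service 10 months ≥ 26 weeks (≈182 days) ✓; dept Operations ✗ → not eligible.
Vision Plan — 38 hrs/wk ≥ 20 ✓; grade P1 < P5 ✗ → not eligible.
Health Savings Account — service 10 months ≥ 1 month ✓; age 61 ≥ 25 ✓ → eligible.
Stock Purchase Plan — status full-time ✗ (requires part-time or seasonal) → not eligible.
Spot Bonus Program — status full-time ✓; service 10 months ≥ 6 weeks (≈42 days) ✓; 38 hrs/wk ≥ 15 ✓ → eligible.
Professional Development Fund — status full-time ✓; service 10 months ≥ 120 days ✓ → eligible.

Health Savings Account, Spot Bonus Program, Professional Development Fund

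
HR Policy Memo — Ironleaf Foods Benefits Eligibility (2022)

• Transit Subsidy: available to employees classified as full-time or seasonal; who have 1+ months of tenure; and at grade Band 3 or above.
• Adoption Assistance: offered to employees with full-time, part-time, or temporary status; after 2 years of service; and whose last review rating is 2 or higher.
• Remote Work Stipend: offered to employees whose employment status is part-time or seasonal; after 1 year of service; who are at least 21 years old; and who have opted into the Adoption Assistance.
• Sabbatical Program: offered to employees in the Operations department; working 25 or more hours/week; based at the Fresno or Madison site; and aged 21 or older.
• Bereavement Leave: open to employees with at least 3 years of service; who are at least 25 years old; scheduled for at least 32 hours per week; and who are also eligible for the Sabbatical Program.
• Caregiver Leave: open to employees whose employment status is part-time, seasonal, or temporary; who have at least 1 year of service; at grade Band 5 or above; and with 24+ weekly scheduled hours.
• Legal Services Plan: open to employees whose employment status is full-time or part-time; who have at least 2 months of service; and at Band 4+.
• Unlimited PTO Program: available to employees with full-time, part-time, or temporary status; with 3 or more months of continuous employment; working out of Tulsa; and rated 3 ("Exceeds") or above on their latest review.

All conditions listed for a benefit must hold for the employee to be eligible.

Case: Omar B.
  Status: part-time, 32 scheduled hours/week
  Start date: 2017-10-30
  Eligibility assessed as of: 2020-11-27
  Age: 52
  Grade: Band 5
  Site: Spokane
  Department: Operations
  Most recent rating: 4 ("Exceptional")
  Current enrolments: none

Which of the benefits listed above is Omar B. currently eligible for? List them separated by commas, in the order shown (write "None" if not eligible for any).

Service from 2017-10-30 to 2020-11-27: 1124 days.
Transit Subsidy — status part-time ✗ (requires full-time or seasonal) → not eligible.
Adoption Assistance — status part-time ✓; service 1124 days ≥ 2 years (≈730 days) ✓; rating 4 ≥ 2 ✓ → eligible.
Remote Work Stipend — status part-time ✓; service 1124 days ≥ 1 year (≈365 days) ✓; age 52 ≥ 21 ✓; not enrolled in Adoption Assistance ✗ → not eligible.
Sabbatical Program — dept Operations ✓; 32 hrs/wk ≥ 25 ✓; site Spokane ✗ (not Fresno or Madison) → not eligible.
Bereavement Leave — service 1124 days ≥ 3 years (≈1095 days) ✓; age 52 ≥ 25 ✓; 32 hrs/wk ≥ 32 ✓; not eligible for Sabbatical Program ✗ → not eligible.
Caregiver Leave — status part-time ✓; service 1124 days ≥ 1 year (≈365 days) ✓; grade Band 5 ≥ Band 5 ✓; 32 hrs/wk ≥ 24 ✓ → eligible.
Legal Services Plan — status part-time ✓; service 1124 days ≥ 2 months (≈60 days) ✓; grade Band 5 ≥ Band 4 ✓ → eligible.
Unlimited PTO Program — status part-time ✓; service 1124 days ≥ 3 months (≈90 days) ✓; site Spokane ✗ (not Tulsa) → not eligible.

Adoption Assistance, Caregiver Leave, Legal Services Plan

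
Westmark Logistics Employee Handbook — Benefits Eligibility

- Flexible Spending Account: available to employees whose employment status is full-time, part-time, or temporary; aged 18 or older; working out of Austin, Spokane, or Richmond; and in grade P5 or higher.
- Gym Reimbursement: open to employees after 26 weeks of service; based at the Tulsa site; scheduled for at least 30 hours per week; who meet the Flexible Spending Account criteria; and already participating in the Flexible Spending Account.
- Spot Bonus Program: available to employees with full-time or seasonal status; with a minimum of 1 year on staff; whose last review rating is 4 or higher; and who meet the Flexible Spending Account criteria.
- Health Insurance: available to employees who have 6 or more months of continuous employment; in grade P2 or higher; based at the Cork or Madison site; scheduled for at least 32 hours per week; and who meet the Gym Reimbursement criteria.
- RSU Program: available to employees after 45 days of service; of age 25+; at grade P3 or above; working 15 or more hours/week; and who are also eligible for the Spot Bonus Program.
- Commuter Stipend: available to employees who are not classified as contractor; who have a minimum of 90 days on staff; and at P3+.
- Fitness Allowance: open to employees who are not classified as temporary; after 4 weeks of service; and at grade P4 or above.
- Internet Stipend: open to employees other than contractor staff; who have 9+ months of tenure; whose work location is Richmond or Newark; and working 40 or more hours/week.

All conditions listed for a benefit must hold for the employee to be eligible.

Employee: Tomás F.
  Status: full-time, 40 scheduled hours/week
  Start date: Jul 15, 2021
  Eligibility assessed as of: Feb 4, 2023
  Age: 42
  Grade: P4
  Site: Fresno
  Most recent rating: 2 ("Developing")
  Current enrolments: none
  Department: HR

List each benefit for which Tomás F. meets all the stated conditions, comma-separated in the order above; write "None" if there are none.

Service from Jul 15, 2021 to Feb 4, 2023: 569 days.
Flexible Spending Account — status full-time ✓; age 42 ≥ 18 ✓; site Fresno ✗ (not Austin, Spokane, or Richmond) → not eligible.
Gym Reimbursement — service 569 days ≥ 26 weeks (≈182 days) ✓; site Fresno ✗ (not Tulsa) → not eligible.
Spot Bonus Program — status full-time ✓; service 569 days ≥ 1 year (≈365 days) ✓; rating 2 < 4 ✗ → not eligible.
Health Insurance — service 569 days ≥ 6 months (≈180 days) ✓; grade P4 ≥ P2 ✓; site Fresno ✗ (not Cork or Madison) → not eligible.
RSU Program — service 569 days ≥ 45 days ✓; age 42 ≥ 25 ✓; grade P4 ≥ P3 ✓; 40 hrs/wk ≥ 15 ✓; not eligible for Spot Bonus Program ✗ → not eligible.
Commuter Stipend — status full-time ✓ (not excluded); service 569 days ≥ 90 days ✓; grade P4 ≥ P3 ✓ → eligible.
Fitness Allowance — status full-time ✓ (not excluded); service 569 days ≥ 4 weeks (≈28 days) ✓; grade P4 ≥ P4 ✓ → eligible.
Internet Stipend — status full-time ✓ (not excluded); service 569 days ≥ 9 months (≈270 days) ✓; site Fresno ✗ (not Richmond or Newark) → not eligible.

Commuter Stipend, Fitness Allowance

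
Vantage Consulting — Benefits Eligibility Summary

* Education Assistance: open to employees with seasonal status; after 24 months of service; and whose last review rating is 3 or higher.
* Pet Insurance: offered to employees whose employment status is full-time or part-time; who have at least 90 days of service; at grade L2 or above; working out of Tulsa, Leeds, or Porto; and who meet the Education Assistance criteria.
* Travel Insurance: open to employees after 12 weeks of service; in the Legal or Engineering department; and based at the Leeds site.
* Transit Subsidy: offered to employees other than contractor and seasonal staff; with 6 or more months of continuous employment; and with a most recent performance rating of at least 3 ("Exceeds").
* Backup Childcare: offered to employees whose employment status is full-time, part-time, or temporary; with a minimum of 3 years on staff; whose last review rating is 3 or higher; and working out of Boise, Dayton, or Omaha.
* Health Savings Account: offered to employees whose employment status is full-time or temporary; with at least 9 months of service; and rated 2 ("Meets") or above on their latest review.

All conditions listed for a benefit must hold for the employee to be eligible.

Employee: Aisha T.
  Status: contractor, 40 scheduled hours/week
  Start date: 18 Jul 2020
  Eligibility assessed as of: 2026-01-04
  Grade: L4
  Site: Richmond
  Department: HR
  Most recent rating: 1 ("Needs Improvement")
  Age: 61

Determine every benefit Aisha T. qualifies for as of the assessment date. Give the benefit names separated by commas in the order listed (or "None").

Service from 18 Jul 2020 to 2026-01-04: 1996 days.
Education Assistance — status contractor ✗ (requires seasonal) → not eligible.
Pet Insurance — status contractor ✗ (requires full-time or part-time) → not eligible.
Travel Insurance — service 1996 days ≥ 12 weeks (≈84 days) ✓; dept HR ✗ → not eligible.
Transit Subsidy — status contractor ✗ (excluded) → not eligible.
Backup Childcare — status contractor ✗ (requires full-time, part-time, or temporary) → not eligible.
Health Savings Account — status contractor ✗ (requires full-time or temporary) → not eligible.

None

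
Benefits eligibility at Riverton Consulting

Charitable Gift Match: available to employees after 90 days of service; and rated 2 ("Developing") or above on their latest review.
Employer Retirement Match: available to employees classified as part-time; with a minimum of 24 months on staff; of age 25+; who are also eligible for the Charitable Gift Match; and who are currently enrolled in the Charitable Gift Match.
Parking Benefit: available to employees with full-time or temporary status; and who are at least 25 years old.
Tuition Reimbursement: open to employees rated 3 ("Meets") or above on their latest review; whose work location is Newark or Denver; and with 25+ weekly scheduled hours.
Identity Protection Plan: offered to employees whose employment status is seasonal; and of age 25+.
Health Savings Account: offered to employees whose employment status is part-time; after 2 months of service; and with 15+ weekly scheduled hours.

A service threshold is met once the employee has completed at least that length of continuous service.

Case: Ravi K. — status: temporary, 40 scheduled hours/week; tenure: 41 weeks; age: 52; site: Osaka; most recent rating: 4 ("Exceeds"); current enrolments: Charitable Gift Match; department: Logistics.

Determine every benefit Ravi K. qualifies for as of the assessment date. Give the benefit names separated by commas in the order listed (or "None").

Charitable Gift Match, Parking Benefit

Charitable Gift Match — service 41 weeks ≥ 90 days ✓; rating 4 ≥ 2 ✓ → eligible.
Employer Retirement Match — status temporary ✗ (requires part-time) → not eligible.
Parking Benefit — status temporary ✓; age 52 ≥ 25 ✓ → eligible.
Tuition Reimbursement — rating 4 ≥ 3 ✓; site Osaka ✗ (not Newark or Denver) → not eligible.
Identity Protection Plan — status temporary ✗ (requires seasonal) → not eligible.
Health Savings Account — status temporary ✗ (requires part-time) → not eligible.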